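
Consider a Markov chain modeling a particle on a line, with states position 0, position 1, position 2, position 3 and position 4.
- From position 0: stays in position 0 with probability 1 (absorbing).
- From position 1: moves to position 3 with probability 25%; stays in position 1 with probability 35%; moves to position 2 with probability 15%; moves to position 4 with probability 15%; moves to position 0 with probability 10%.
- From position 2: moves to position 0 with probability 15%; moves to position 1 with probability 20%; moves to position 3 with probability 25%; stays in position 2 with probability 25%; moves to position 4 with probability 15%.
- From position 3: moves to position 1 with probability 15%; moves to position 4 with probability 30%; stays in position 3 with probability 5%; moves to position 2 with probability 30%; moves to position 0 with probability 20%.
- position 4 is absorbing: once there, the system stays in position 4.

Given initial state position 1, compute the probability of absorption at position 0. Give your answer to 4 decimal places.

0.4194

Let h(s) be the probability of absorption at position 0 starting from transient state s. Then h(position 0) = 1 and h(position 4) = 0. By first-step analysis:
h(position 1) = 0.1·1 + 0.35·h(position 1) + 0.15·h(position 2) + 0.25·h(position 3) + 0.15·0
h(position 2) = 0.15·1 + 0.2·h(position 1) + 0.25·h(position 2) + 0.25·h(position 3) + 0.15·0
h(position 3) = 0.2·1 + 0.15·h(position 1) + 0.3·h(position 2) + 0.05·h(position 3) + 0.3·0
Solving: h(position 1) = 0.4194, h(position 2) = 0.4516, h(position 3) = 0.4194.
Starting from position 1, the probability is 0.4194.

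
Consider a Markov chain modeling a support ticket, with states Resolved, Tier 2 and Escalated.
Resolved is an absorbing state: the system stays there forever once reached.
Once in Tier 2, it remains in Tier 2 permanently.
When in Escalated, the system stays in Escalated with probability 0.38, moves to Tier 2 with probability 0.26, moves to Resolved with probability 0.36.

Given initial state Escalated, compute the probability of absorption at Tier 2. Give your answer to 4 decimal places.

Let h(s) be the probability of absorption at Tier 2 starting from transient state s. Then h(Tier 2) = 1 and h(Resolved) = 0. By first-step analysis:
h(Escalated) = 0.36·0 + 0.26·1 + 0.38·h(Escalated)
Solving: h(Escalated) = 0.4194.
Starting from Escalated, the probability is 0.4194.

0.4194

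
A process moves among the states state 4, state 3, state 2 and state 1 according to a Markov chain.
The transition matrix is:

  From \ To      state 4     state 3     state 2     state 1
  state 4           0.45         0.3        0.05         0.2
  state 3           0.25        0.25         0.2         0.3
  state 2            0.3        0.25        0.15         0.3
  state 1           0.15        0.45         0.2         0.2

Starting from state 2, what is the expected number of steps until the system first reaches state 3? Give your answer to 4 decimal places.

Let t(s) be the expected number of steps to first reach state 3 from state s, with t(state 3) = 0. Conditioning on the first step:
t(state 4) = 1 + 0.45·t(state 4) + 0.05·t(state 2) + 0.2·t(state 1)
t(state 2) = 1 + 0.3·t(state 4) + 0.15·t(state 2) + 0.3·t(state 1)
t(state 1) = 1 + 0.15·t(state 4) + 0.2·t(state 2) + 0.2·t(state 1)
Solving: t(state 4) = 3.0596, t(state 2) = 3.1806, t(state 1) = 2.6188.
Expected steps from state 2 to state 3: 3.1806.

3.1806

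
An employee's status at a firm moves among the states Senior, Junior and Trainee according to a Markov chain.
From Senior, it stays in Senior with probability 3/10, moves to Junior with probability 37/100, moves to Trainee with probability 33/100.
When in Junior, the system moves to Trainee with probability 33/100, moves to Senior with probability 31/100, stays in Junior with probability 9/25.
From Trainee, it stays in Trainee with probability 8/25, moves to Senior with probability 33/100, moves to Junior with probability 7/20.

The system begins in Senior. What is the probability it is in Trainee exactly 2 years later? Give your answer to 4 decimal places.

Sum over the intermediate state after 1 year:
P = P(Senior→Senior)·P(Senior→Trainee) + P(Senior→Junior)·P(Junior→Trainee) + P(Senior→Trainee)·P(Trainee→Trainee)
  = 0.3×0.33 + 0.37×0.33 + 0.33×0.32
  = 0.0990 + 0.1221 + 0.1056 = 0.3267

0.3267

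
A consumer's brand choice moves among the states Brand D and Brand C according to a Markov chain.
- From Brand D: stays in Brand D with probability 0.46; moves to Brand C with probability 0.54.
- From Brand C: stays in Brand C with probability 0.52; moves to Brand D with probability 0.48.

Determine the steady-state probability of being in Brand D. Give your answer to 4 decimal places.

Let the stationary distribution be π with π = πP and π_1 + π_2 = 1.
π_1 = 0.46·π_1 + 0.48·π_2
Solving with the normalization constraint gives π = (0.4706, 0.5294).
So the stationary probability of Brand D is 0.4706.

0.4706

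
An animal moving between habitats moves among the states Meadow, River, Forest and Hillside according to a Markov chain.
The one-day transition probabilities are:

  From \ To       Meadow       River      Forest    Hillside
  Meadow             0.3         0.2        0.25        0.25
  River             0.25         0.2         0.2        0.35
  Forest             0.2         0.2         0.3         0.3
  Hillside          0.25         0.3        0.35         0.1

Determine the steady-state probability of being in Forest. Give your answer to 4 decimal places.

Let the stationary distribution be π with π = πP and π_1 + π_2 + π_3 + π_4 = 1.
π_1 = 0.3·π_1 + 0.25·π_2 + 0.2·π_3 + 0.25·π_4
π_2 = 0.2·π_1 + 0.2·π_2 + 0.2·π_3 + 0.3·π_4
π_3 = 0.25·π_1 + 0.2·π_2 + 0.3·π_3 + 0.35·π_4
Solving with the normalization constraint gives π = (0.2486, 0.2249, 0.2775, 0.2490).
So the stationary probability of Forest is 0.2775.

0.2775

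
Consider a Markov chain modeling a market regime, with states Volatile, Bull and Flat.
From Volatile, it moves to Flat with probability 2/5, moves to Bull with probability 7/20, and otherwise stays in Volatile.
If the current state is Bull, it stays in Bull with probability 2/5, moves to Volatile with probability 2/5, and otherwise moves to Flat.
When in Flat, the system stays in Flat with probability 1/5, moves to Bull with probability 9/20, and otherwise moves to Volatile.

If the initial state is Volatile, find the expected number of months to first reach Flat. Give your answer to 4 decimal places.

3.0645

Let t(s) be the expected number of months to first reach Flat from state s, with t(Flat) = 0. Conditioning on the first month:
t(Volatile) = 1 + 0.25·t(Volatile) + 0.35·t(Bull)
t(Bull) = 1 + 0.4·t(Volatile) + 0.4·t(Bull)
Solving: t(Volatile) = 3.0645, t(Bull) = 3.7097.
Expected months from Volatile to Flat: 3.0645.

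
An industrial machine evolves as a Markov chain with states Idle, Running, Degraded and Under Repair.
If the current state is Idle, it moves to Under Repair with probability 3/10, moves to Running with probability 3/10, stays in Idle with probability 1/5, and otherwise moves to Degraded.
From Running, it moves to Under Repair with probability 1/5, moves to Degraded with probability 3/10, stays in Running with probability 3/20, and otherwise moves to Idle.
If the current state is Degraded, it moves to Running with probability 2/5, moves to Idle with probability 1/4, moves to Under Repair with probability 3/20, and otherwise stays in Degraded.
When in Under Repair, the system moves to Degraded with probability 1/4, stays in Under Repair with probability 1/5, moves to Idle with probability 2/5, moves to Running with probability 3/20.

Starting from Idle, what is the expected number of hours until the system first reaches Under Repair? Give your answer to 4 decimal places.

Let t(s) be the expected number of hours to first reach Under Repair from state s, with t(Under Repair) = 0. Conditioning on the first hour:
t(Idle) = 1 + 0.2·t(Idle) + 0.3·t(Running) + 0.2·t(Degraded)
t(Running) = 1 + 0.35·t(Idle) + 0.15·t(Running) + 0.3·t(Degraded)
t(Degraded) = 1 + 0.25·t(Idle) + 0.4·t(Running) + 0.2·t(Degraded)
Solving: t(Idle) = 4.2066, t(Running) = 4.6310, t(Degraded) = 4.8801.
Expected hours from Idle to Under Repair: 4.2066.

4.2066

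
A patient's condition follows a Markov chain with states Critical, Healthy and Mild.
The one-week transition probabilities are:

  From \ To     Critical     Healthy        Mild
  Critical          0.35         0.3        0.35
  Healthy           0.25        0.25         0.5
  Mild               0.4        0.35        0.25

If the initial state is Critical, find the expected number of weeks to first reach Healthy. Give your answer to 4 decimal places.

3.1655

Let t(s) be the expected number of weeks to first reach Healthy from state s, with t(Healthy) = 0. Conditioning on the first week:
t(Critical) = 1 + 0.35·t(Critical) + 0.35·t(Mild)
t(Mild) = 1 + 0.4·t(Critical) + 0.25·t(Mild)
Solving: t(Critical) = 3.1655, t(Mild) = 3.0216.
Expected weeks from Critical to Healthy: 3.1655.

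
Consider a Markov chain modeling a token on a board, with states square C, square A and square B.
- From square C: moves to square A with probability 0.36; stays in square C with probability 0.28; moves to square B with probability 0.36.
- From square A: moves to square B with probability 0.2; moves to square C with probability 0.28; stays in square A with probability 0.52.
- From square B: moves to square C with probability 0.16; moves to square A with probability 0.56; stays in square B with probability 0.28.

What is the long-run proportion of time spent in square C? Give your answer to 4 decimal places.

Let the stationary distribution be π with π = πP and π_1 + π_2 + π_3 = 1.
π_1 = 0.28·π_1 + 0.28·π_2 + 0.16·π_3
π_2 = 0.36·π_1 + 0.52·π_2 + 0.56·π_3
Solving with the normalization constraint gives π = (0.2487, 0.4906, 0.2606).
So the stationary probability of square C is 0.2487.

0.2487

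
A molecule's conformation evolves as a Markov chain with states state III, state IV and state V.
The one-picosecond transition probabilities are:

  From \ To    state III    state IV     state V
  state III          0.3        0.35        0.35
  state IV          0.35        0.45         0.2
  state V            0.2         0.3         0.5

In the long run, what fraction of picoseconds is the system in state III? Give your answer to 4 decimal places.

0.2838

Let the stationary distribution be π with π = πP and π_1 + π_2 + π_3 = 1.
π_1 = 0.3·π_1 + 0.35·π_2 + 0.2·π_3
π_2 = 0.35·π_1 + 0.45·π_2 + 0.3·π_3
Solving with the normalization constraint gives π = (0.2838, 0.3696, 0.3465).
So the stationary probability of state III is 0.2838.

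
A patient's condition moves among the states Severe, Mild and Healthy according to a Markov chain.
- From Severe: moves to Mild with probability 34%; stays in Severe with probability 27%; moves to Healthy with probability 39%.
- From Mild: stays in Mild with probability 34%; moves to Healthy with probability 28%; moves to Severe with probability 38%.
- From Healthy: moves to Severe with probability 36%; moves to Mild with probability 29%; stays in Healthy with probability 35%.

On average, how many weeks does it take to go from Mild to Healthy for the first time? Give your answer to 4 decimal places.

3.1480

Let t(s) be the expected number of weeks to first reach Healthy from state s, with t(Healthy) = 0. Conditioning on the first week:
t(Severe) = 1 + 0.27·t(Severe) + 0.34·t(Mild)
t(Mild) = 1 + 0.38·t(Severe) + 0.34·t(Mild)
Solving: t(Severe) = 2.8361, t(Mild) = 3.1480.
Expected weeks from Mild to Healthy: 3.1480.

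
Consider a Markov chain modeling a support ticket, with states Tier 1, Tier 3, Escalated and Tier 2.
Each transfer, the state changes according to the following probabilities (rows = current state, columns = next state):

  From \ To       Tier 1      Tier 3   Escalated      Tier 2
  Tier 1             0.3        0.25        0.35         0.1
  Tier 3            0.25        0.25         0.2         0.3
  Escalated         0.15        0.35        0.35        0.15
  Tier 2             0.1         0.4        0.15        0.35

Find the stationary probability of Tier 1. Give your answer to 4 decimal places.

0.1993

Let the stationary distribution be π with π = πP and π_1 + π_2 + π_3 + π_4 = 1.
π_1 = 0.3·π_1 + 0.25·π_2 + 0.15·π_3 + 0.1·π_4
π_2 = 0.25·π_1 + 0.25·π_2 + 0.35·π_3 + 0.4·π_4
π_3 = 0.35·π_1 + 0.2·π_2 + 0.35·π_3 + 0.15·π_4
Solving with the normalization constraint gives π = (0.1993, 0.3107, 0.2567, 0.2333).
So the stationary probability of Tier 1 is 0.1993.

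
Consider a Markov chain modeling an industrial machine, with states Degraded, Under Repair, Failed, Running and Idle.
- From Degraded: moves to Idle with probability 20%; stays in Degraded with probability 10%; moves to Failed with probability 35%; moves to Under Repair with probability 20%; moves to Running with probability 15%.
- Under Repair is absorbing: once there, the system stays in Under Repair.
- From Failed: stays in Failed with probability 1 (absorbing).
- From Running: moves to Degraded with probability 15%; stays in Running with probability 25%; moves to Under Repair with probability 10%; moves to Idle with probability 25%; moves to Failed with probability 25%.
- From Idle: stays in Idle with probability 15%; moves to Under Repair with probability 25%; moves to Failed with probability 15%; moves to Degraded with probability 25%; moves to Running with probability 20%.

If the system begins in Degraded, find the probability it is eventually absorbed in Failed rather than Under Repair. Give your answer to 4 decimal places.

0.6034

Let h(s) be the probability of absorption at Failed starting from transient state s. Then h(Failed) = 1 and h(Under Repair) = 0. By first-step analysis:
h(Degraded) = 0.1·h(Degraded) + 0.2·0 + 0.35·1 + 0.15·h(Running) + 0.2·h(Idle)
h(Running) = 0.15·h(Degraded) + 0.1·0 + 0.25·1 + 0.25·h(Running) + 0.25·h(Idle)
h(Idle) = 0.25·h(Degraded) + 0.25·0 + 0.15·1 + 0.2·h(Running) + 0.15·h(Idle)
Solving: h(Degraded) = 0.6034, h(Running) = 0.6207, h(Idle) = 0.5000.
Starting from Degraded, the probability is 0.6034.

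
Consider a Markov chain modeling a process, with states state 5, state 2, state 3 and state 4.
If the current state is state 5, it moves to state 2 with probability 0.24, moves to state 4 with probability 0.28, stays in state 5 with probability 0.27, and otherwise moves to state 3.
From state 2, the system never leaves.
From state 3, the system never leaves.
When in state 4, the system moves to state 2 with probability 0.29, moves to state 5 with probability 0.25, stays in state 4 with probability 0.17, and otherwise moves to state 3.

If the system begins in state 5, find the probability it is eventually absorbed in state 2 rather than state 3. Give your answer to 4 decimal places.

Let h(s) be the probability of absorption at state 2 starting from transient state s. Then h(state 2) = 1 and h(state 3) = 0. By first-step analysis:
h(state 5) = 0.27·h(state 5) + 0.24·1 + 0.21·0 + 0.28·h(state 4)
h(state 4) = 0.25·h(state 5) + 0.29·1 + 0.29·0 + 0.17·h(state 4)
Solving: h(state 5) = 0.5232, h(state 4) = 0.5070.
Starting from state 5, the probability is 0.5232.

0.5232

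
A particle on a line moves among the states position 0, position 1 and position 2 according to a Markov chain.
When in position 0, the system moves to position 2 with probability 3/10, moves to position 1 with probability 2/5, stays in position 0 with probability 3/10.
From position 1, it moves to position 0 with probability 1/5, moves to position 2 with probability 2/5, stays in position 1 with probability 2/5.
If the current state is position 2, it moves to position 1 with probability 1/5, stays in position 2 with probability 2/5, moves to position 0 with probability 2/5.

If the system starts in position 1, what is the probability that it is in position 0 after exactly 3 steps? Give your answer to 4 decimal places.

Propagate the distribution vector 3 steps from position 1.
After 0 steps: (0.0000, 1.0000, 0.0000)
After 1 step: (0.2000, 0.4000, 0.4000)
After 2 steps: (0.3000, 0.3200, 0.3800)
After 3 steps: (0.3060, 0.3240, 0.3700)
P(in position 0 after 3 steps) = 0.3060

0.3060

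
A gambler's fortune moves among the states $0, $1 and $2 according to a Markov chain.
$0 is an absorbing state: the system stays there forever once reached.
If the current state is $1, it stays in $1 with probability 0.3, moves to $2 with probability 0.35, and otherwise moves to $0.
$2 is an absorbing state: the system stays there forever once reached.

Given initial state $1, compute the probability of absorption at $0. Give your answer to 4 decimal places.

0.5000

Let h(s) be the probability of absorption at $0 starting from transient state s. Then h($0) = 1 and h($2) = 0. By first-step analysis:
h($1) = 0.35·1 + 0.3·h($1) + 0.35·0
Solving: h($1) = 0.5000.
Starting from $1, the probability is 0.5000.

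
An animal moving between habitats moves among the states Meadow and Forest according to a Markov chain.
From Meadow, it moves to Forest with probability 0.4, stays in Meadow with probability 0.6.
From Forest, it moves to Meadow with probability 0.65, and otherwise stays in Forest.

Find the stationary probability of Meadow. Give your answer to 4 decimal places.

Let the stationary distribution be π with π = πP and π_1 + π_2 = 1.
π_1 = 0.6·π_1 + 0.65·π_2
Solving with the normalization constraint gives π = (0.6190, 0.3810).
So the stationary probability of Meadow is 0.6190.

0.6190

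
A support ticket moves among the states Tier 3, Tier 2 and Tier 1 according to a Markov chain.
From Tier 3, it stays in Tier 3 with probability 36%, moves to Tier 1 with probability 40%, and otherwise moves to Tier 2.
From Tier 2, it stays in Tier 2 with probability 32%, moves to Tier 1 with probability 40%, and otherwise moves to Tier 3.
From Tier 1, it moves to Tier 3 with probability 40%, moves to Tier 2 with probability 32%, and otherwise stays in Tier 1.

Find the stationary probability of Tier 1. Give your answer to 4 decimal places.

0.3571

Let the stationary distribution be π with π = πP and π_1 + π_2 + π_3 = 1.
π_1 = 0.36·π_1 + 0.28·π_2 + 0.4·π_3
π_2 = 0.24·π_1 + 0.32·π_2 + 0.32·π_3
Solving with the normalization constraint gives π = (0.3509, 0.2919, 0.3571).
So the stationary probability of Tier 1 is 0.3571.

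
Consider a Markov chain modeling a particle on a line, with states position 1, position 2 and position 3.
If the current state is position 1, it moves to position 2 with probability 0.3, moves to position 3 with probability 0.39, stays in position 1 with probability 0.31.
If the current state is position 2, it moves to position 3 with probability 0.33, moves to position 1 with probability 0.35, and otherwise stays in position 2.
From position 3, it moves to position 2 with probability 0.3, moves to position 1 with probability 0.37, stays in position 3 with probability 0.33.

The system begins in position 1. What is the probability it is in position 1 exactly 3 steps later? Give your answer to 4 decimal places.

Propagate the distribution vector 3 steps from position 1.
After 0 steps: (1.0000, 0.0000, 0.0000)
After 1 step: (0.3100, 0.3000, 0.3900)
After 2 steps: (0.3454, 0.3060, 0.3486)
After 3 steps: (0.3432, 0.3061, 0.3507)
P(in position 1 after 3 steps) = 0.3432

0.3432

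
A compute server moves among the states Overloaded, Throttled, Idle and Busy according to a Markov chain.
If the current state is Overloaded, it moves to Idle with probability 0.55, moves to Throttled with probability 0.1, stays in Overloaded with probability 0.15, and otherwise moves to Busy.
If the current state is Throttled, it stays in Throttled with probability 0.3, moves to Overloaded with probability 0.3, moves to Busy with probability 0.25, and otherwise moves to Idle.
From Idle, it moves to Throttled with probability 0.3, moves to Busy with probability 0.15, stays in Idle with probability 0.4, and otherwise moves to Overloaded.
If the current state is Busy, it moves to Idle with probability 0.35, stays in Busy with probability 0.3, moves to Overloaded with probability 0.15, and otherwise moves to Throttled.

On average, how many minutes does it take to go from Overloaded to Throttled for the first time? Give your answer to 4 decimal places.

Let t(s) be the expected number of minutes to first reach Throttled from state s, with t(Throttled) = 0. Conditioning on the first minute:
t(Overloaded) = 1 + 0.15·t(Overloaded) + 0.55·t(Idle) + 0.2·t(Busy)
t(Idle) = 1 + 0.15·t(Overloaded) + 0.4·t(Idle) + 0.15·t(Busy)
t(Busy) = 1 + 0.15·t(Overloaded) + 0.35·t(Idle) + 0.3·t(Busy)
Solving: t(Overloaded) = 4.7953, t(Idle) = 3.9766, t(Busy) = 4.4444.
Expected minutes from Overloaded to Throttled: 4.7953.

4.7953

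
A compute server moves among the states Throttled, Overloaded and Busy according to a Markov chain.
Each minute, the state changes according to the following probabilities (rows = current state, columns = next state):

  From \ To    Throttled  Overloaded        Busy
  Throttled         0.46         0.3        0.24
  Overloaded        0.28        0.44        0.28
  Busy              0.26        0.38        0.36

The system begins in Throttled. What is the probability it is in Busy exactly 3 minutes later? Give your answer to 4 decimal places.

Propagate the distribution vector 3 minutes from Throttled.
After 0 minutes: (1.0000, 0.0000, 0.0000)
After 1 minute: (0.4600, 0.3000, 0.2400)
After 2 minutes: (0.3580, 0.3612, 0.2808)
After 3 minutes: (0.3388, 0.3730, 0.2881)
P(in Busy after 3 minutes) = 0.2881

0.2881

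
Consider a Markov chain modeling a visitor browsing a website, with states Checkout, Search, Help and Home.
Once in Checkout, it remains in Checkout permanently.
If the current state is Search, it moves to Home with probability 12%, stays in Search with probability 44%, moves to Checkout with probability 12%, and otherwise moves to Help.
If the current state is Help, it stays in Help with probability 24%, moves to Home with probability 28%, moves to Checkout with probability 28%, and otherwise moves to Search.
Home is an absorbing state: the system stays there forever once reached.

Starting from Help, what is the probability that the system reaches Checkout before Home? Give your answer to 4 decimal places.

Let h(s) be the probability of absorption at Checkout starting from transient state s. Then h(Checkout) = 1 and h(Home) = 0. By first-step analysis:
h(Search) = 0.12·1 + 0.44·h(Search) + 0.32·h(Help) + 0.12·0
h(Help) = 0.28·1 + 0.2·h(Search) + 0.24·h(Help) + 0.28·0
Solving: h(Search) = 0.5000, h(Help) = 0.5000.
Starting from Help, the probability is 0.5000.

0.5000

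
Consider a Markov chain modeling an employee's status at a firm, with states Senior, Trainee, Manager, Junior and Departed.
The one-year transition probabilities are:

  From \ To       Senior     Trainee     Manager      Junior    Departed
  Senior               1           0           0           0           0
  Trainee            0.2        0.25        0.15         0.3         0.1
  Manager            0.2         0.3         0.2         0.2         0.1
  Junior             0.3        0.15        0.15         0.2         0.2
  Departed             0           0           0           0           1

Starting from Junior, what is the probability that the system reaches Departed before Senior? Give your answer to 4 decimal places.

0.3837

Let h(s) be the probability of absorption at Departed starting from transient state s. Then h(Departed) = 1 and h(Senior) = 0. By first-step analysis:
h(Trainee) = 0.2·0 + 0.25·h(Trainee) + 0.15·h(Manager) + 0.3·h(Junior) + 0.1·1
h(Manager) = 0.2·0 + 0.3·h(Trainee) + 0.2·h(Manager) + 0.2·h(Junior) + 0.1·1
h(Junior) = 0.3·0 + 0.15·h(Trainee) + 0.15·h(Manager) + 0.2·h(Junior) + 0.2·1
Solving: h(Trainee) = 0.3578, h(Manager) = 0.3551, h(Junior) = 0.3837.
Starting from Junior, the probability is 0.3837.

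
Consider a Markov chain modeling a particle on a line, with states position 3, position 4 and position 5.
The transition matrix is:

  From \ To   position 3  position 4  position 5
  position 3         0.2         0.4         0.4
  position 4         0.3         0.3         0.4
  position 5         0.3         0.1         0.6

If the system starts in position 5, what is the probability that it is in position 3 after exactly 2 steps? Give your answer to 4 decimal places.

0.2700

Sum over the intermediate state after 1 step:
P = P(position 5→position 3)·P(position 3→position 3) + P(position 5→position 4)·P(position 4→position 3) + P(position 5→position 5)·P(position 5→position 3)
  = 0.3×0.2 + 0.1×0.3 + 0.6×0.3
  = 0.0600 + 0.0300 + 0.1800 = 0.2700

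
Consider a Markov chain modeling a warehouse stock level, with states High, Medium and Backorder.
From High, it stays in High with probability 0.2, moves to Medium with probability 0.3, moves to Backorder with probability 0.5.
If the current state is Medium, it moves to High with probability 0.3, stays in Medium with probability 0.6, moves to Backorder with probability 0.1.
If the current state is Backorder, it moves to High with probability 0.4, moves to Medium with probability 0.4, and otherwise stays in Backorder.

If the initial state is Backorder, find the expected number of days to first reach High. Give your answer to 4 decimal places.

2.8571

Let t(s) be the expected number of days to first reach High from state s, with t(High) = 0. Conditioning on the first day:
t(Medium) = 1 + 0.6·t(Medium) + 0.1·t(Backorder)
t(Backorder) = 1 + 0.4·t(Medium) + 0.2·t(Backorder)
Solving: t(Medium) = 3.2143, t(Backorder) = 2.8571.
Expected days from Backorder to High: 2.8571.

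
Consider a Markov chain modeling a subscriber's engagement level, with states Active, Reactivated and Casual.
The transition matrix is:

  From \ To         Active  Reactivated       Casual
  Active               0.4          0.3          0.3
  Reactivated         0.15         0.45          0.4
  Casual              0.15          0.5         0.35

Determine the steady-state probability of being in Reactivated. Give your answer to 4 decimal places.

Let the stationary distribution be π with π = πP and π_1 + π_2 + π_3 = 1.
π_1 = 0.4·π_1 + 0.15·π_2 + 0.15·π_3
π_2 = 0.3·π_1 + 0.45·π_2 + 0.5·π_3
Solving with the normalization constraint gives π = (0.2000, 0.4381, 0.3619).
So the stationary probability of Reactivated is 0.4381.

0.4381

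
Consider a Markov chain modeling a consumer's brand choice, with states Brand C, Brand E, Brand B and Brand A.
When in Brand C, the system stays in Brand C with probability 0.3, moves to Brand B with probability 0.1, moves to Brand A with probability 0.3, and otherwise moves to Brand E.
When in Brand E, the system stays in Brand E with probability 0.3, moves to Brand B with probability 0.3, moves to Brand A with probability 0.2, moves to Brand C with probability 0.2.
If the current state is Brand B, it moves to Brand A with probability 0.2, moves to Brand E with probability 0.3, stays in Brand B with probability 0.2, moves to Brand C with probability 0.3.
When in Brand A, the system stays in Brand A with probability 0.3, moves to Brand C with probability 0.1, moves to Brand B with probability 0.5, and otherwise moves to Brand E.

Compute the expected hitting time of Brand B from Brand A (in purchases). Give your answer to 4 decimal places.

2.4409

Let t(s) be the expected number of purchases to first reach Brand B from state s, with t(Brand B) = 0. Conditioning on the first purchase:
t(Brand C) = 1 + 0.3·t(Brand C) + 0.3·t(Brand E) + 0.3·t(Brand A)
t(Brand E) = 1 + 0.2·t(Brand C) + 0.3·t(Brand E) + 0.2·t(Brand A)
t(Brand A) = 1 + 0.1·t(Brand C) + 0.1·t(Brand E) + 0.3·t(Brand A)
Solving: t(Brand C) = 3.8583, t(Brand E) = 3.2283, t(Brand A) = 2.4409.
Expected purchases from Brand A to Brand B: 2.4409.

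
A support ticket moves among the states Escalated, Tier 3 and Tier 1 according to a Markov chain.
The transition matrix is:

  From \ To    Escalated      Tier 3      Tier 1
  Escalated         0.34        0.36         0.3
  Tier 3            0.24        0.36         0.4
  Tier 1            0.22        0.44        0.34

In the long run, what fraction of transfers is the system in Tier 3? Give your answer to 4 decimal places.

0.3882

Let the stationary distribution be π with π = πP and π_1 + π_2 + π_3 = 1.
π_1 = 0.34·π_1 + 0.24·π_2 + 0.22·π_3
π_2 = 0.36·π_1 + 0.36·π_2 + 0.44·π_3
Solving with the normalization constraint gives π = (0.2588, 0.3882, 0.3529).
So the stationary probability of Tier 3 is 0.3882.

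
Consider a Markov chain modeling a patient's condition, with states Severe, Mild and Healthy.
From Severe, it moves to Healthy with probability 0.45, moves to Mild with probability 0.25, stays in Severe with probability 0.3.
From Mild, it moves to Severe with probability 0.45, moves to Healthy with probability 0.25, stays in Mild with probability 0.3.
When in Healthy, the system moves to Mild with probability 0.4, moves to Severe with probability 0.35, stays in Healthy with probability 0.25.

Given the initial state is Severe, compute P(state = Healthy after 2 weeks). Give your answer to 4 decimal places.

Sum over the intermediate state after 1 week:
P = P(Severe→Severe)·P(Severe→Healthy) + P(Severe→Mild)·P(Mild→Healthy) + P(Severe→Healthy)·P(Healthy→Healthy)
  = 0.3×0.45 + 0.25×0.25 + 0.45×0.25
  = 0.1350 + 0.0625 + 0.1125 = 0.3100

0.3100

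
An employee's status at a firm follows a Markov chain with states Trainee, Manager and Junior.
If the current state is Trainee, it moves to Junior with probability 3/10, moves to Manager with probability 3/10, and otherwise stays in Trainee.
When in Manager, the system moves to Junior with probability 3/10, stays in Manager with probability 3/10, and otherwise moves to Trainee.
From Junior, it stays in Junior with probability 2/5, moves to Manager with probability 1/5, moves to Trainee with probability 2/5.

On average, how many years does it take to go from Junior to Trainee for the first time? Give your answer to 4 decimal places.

Let t(s) be the expected number of years to first reach Trainee from state s, with t(Trainee) = 0. Conditioning on the first year:
t(Manager) = 1 + 0.3·t(Manager) + 0.3·t(Junior)
t(Junior) = 1 + 0.2·t(Manager) + 0.4·t(Junior)
Solving: t(Manager) = 2.5000, t(Junior) = 2.5000.
Expected years from Junior to Trainee: 2.5000.

2.5000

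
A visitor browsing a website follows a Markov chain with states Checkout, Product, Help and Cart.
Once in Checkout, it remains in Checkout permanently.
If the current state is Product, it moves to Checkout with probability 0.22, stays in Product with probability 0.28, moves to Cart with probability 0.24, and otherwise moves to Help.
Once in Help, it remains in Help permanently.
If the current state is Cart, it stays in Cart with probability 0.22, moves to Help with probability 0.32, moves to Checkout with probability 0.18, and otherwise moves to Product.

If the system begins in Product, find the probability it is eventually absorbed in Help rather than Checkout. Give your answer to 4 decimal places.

0.5655

Let h(s) be the probability of absorption at Help starting from transient state s. Then h(Help) = 1 and h(Checkout) = 0. By first-step analysis:
h(Product) = 0.22·0 + 0.28·h(Product) + 0.26·1 + 0.24·h(Cart)
h(Cart) = 0.18·0 + 0.28·h(Product) + 0.32·1 + 0.22·h(Cart)
Solving: h(Product) = 0.5655, h(Cart) = 0.6133.
Starting from Product, the probability is 0.5655.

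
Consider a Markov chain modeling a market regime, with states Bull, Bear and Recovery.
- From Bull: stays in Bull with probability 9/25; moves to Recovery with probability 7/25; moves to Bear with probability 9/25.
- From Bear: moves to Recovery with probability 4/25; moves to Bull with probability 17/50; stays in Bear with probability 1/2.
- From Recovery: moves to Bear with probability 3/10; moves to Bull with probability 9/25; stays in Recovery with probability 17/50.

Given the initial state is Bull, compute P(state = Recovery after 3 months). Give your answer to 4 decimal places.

Propagate the distribution vector 3 months from Bull.
After 0 months: (1.0000, 0.0000, 0.0000)
After 1 month: (0.3600, 0.3600, 0.2800)
After 2 months: (0.3528, 0.3936, 0.2536)
After 3 months: (0.3521, 0.3999, 0.2480)
P(in Recovery after 3 months) = 0.2480

0.2480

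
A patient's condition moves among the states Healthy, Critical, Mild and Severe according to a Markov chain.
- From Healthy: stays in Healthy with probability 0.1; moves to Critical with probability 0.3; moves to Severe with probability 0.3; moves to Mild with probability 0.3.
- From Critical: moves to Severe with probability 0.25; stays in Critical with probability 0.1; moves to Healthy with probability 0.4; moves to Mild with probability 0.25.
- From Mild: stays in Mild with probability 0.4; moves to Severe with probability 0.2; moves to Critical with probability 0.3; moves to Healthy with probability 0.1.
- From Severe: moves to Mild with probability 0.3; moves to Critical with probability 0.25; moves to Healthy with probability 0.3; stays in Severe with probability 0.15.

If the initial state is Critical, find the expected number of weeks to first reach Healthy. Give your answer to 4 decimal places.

3.4884

Let t(s) be the expected number of weeks to first reach Healthy from state s, with t(Healthy) = 0. Conditioning on the first week:
t(Critical) = 1 + 0.1·t(Critical) + 0.25·t(Mild) + 0.25·t(Severe)
t(Mild) = 1 + 0.3·t(Critical) + 0.4·t(Mild) + 0.2·t(Severe)
t(Severe) = 1 + 0.25·t(Critical) + 0.3·t(Mild) + 0.15·t(Severe)
Solving: t(Critical) = 3.4884, t(Mild) = 4.6977, t(Severe) = 3.8605.
Expected weeks from Critical to Healthy: 3.4884.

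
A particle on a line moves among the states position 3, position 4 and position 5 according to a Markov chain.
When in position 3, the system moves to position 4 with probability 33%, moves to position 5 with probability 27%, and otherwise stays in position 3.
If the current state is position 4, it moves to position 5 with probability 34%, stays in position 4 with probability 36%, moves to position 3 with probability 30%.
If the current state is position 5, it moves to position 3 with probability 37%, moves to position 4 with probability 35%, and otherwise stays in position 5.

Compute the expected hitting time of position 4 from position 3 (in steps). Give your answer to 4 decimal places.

Let t(s) be the expected number of steps to first reach position 4 from state s, with t(position 4) = 0. Conditioning on the first step:
t(position 3) = 1 + 0.4·t(position 3) + 0.27·t(position 5)
t(position 5) = 1 + 0.37·t(position 3) + 0.28·t(position 5)
Solving: t(position 3) = 2.9810, t(position 5) = 2.9208.
Expected steps from position 3 to position 4: 2.9810.

2.9810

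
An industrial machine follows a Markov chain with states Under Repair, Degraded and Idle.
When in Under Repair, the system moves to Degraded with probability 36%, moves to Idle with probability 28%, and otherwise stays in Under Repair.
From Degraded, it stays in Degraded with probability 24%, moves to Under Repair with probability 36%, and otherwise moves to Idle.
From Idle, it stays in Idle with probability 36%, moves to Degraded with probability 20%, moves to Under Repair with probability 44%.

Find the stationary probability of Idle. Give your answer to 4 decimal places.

Let the stationary distribution be π with π = πP and π_1 + π_2 + π_3 = 1.
π_1 = 0.36·π_1 + 0.36·π_2 + 0.44·π_3
π_2 = 0.36·π_1 + 0.24·π_2 + 0.2·π_3
Solving with the normalization constraint gives π = (0.3872, 0.2729, 0.3399).
So the stationary probability of Idle is 0.3399.

0.3399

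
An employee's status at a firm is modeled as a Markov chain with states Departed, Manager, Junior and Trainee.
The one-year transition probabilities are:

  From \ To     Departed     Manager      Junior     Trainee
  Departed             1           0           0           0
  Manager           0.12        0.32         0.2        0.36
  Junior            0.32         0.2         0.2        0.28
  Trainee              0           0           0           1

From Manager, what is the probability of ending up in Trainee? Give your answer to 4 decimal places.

Let h(s) be the probability of absorption at Trainee starting from transient state s. Then h(Trainee) = 1 and h(Departed) = 0. By first-step analysis:
h(Manager) = 0.12·0 + 0.32·h(Manager) + 0.2·h(Junior) + 0.36·1
h(Junior) = 0.32·0 + 0.2·h(Manager) + 0.2·h(Junior) + 0.28·1
Solving: h(Manager) = 0.6825, h(Junior) = 0.5206.
Starting from Manager, the probability is 0.6825.

0.6825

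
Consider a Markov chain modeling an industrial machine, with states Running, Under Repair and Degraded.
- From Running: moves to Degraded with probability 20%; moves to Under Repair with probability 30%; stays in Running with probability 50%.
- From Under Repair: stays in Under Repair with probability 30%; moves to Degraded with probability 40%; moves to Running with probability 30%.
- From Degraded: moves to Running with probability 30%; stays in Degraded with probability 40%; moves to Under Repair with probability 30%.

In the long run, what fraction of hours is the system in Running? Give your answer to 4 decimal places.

Let the stationary distribution be π with π = πP and π_1 + π_2 + π_3 = 1.
π_1 = 0.5·π_1 + 0.3·π_2 + 0.3·π_3
π_2 = 0.3·π_1 + 0.3·π_2 + 0.3·π_3
Solving with the normalization constraint gives π = (0.3750, 0.3000, 0.3250).
So the stationary probability of Running is 0.3750.

0.3750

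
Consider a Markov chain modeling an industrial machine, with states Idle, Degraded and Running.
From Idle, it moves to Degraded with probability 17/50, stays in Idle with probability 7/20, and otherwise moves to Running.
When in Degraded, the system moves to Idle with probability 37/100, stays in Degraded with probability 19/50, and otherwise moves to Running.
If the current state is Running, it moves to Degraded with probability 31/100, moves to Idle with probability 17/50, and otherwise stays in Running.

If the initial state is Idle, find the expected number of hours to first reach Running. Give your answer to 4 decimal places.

3.4632

Let t(s) be the expected number of hours to first reach Running from state s, with t(Running) = 0. Conditioning on the first hour:
t(Idle) = 1 + 0.35·t(Idle) + 0.34·t(Degraded)
t(Degraded) = 1 + 0.37·t(Idle) + 0.38·t(Degraded)
Solving: t(Idle) = 3.4632, t(Degraded) = 3.6797.
Expected hours from Idle to Running: 3.4632.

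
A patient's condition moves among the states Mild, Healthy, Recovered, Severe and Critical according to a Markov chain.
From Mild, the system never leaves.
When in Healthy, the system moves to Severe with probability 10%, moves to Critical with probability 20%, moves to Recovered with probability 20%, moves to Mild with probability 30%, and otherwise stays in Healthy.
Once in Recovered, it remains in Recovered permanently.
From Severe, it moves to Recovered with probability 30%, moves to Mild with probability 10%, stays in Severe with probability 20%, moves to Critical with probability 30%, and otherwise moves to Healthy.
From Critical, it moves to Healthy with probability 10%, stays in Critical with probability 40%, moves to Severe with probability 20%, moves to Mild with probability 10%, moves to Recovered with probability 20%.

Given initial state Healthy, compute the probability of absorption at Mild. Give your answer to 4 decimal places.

Let h(s) be the probability of absorption at Mild starting from transient state s. Then h(Mild) = 1 and h(Recovered) = 0. By first-step analysis:
h(Healthy) = 0.3·1 + 0.2·h(Healthy) + 0.2·0 + 0.1·h(Severe) + 0.2·h(Critical)
h(Severe) = 0.1·1 + 0.1·h(Healthy) + 0.3·0 + 0.2·h(Severe) + 0.3·h(Critical)
h(Critical) = 0.1·1 + 0.1·h(Healthy) + 0.2·0 + 0.2·h(Severe) + 0.4·h(Critical)
Solving: h(Healthy) = 0.5049, h(Severe) = 0.3225, h(Critical) = 0.3583.
Starting from Healthy, the probability is 0.5049.

0.5049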